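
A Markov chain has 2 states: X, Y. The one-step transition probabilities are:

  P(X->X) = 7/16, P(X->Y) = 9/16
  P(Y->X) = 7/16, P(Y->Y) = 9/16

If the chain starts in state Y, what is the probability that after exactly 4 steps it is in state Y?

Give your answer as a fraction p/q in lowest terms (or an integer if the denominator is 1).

Computing P^4 by repeated multiplication:
P^1 =
  X: [7/16, 9/16]
  Y: [7/16, 9/16]
P^2 =
  X: [7/16, 9/16]
  Y: [7/16, 9/16]
P^3 =
  X: [7/16, 9/16]
  Y: [7/16, 9/16]
P^4 =
  X: [7/16, 9/16]
  Y: [7/16, 9/16]

(P^4)[Y -> Y] = 9/16

Answer: 9/16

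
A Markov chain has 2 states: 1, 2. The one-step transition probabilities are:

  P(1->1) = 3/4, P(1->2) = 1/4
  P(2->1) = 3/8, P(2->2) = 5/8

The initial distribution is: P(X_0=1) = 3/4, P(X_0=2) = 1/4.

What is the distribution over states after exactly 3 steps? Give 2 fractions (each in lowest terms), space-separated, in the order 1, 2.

Answer: 1245/2048 803/2048

Derivation:
Propagating the distribution step by step (d_{t+1} = d_t * P):
d_0 = (1=3/4, 2=1/4)
  d_1[1] = 3/4*3/4 + 1/4*3/8 = 21/32
  d_1[2] = 3/4*1/4 + 1/4*5/8 = 11/32
d_1 = (1=21/32, 2=11/32)
  d_2[1] = 21/32*3/4 + 11/32*3/8 = 159/256
  d_2[2] = 21/32*1/4 + 11/32*5/8 = 97/256
d_2 = (1=159/256, 2=97/256)
  d_3[1] = 159/256*3/4 + 97/256*3/8 = 1245/2048
  d_3[2] = 159/256*1/4 + 97/256*5/8 = 803/2048
d_3 = (1=1245/2048, 2=803/2048)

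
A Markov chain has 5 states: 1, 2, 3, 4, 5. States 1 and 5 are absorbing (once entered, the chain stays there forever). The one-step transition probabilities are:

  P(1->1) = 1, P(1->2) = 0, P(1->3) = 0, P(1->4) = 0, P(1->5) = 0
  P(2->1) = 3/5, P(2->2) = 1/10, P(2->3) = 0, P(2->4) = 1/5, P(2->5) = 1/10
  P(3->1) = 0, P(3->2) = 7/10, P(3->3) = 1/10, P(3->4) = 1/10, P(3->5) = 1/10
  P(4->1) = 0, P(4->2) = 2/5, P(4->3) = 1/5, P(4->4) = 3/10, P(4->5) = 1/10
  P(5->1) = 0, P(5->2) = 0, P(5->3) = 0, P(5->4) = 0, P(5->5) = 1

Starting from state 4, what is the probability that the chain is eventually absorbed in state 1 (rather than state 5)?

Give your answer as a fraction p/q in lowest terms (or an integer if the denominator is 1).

Let a_i = P(absorbed in 1 | start in state i).
Boundary conditions: a_1 = 1, a_5 = 0.
For each transient state i, a_i = sum_j P(i->j) * a_j:
  a_2 = 3/5*a_1 + 1/10*a_2 + 0*a_3 + 1/5*a_4 + 1/10*a_5
  a_3 = 0*a_1 + 7/10*a_2 + 1/10*a_3 + 1/10*a_4 + 1/10*a_5
  a_4 = 0*a_1 + 2/5*a_2 + 1/5*a_3 + 3/10*a_4 + 1/10*a_5

Substituting a_1 = 1 and a_5 = 0, rearrange to (I - Q) a = r where r[i] = P(i -> 1):
  [9/10, 0, -1/5] . (a_2, a_3, a_4) = 3/5
  [-7/10, 9/10, -1/10] . (a_2, a_3, a_4) = 0
  [-2/5, -1/5, 7/10] . (a_2, a_3, a_4) = 0

Solving yields:
  a_2 = 366/449
  a_3 = 318/449
  a_4 = 300/449

Starting state is 4, so the absorption probability is a_4 = 300/449.

Answer: 300/449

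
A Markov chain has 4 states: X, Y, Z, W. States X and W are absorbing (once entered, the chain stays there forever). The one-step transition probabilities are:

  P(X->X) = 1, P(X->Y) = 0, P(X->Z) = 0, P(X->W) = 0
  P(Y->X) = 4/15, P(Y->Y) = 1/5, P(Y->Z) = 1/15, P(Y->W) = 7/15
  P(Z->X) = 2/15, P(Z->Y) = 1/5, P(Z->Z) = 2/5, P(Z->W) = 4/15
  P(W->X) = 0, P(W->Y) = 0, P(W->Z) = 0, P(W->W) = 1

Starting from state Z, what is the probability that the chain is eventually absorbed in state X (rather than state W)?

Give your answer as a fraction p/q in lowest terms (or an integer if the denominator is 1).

Answer: 12/35

Derivation:
Let a_i = P(absorbed in X | start in state i).
Boundary conditions: a_X = 1, a_W = 0.
For each transient state i, a_i = sum_j P(i->j) * a_j:
  a_Y = 4/15*a_X + 1/5*a_Y + 1/15*a_Z + 7/15*a_W
  a_Z = 2/15*a_X + 1/5*a_Y + 2/5*a_Z + 4/15*a_W

Substituting a_X = 1 and a_W = 0, rearrange to (I - Q) a = r where r[i] = P(i -> X):
  [4/5, -1/15] . (a_Y, a_Z) = 4/15
  [-1/5, 3/5] . (a_Y, a_Z) = 2/15

Solving yields:
  a_Y = 38/105
  a_Z = 12/35

Starting state is Z, so the absorption probability is a_Z = 12/35.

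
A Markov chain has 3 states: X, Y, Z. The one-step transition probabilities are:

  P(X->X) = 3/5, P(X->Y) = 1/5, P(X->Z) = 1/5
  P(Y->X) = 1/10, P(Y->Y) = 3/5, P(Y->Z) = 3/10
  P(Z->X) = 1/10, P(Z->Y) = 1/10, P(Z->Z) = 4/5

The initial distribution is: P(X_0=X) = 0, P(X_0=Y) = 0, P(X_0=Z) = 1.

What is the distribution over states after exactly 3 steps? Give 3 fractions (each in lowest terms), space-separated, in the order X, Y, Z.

Propagating the distribution step by step (d_{t+1} = d_t * P):
d_0 = (X=0, Y=0, Z=1)
  d_1[X] = 0*3/5 + 0*1/10 + 1*1/10 = 1/10
  d_1[Y] = 0*1/5 + 0*3/5 + 1*1/10 = 1/10
  d_1[Z] = 0*1/5 + 0*3/10 + 1*4/5 = 4/5
d_1 = (X=1/10, Y=1/10, Z=4/5)
  d_2[X] = 1/10*3/5 + 1/10*1/10 + 4/5*1/10 = 3/20
  d_2[Y] = 1/10*1/5 + 1/10*3/5 + 4/5*1/10 = 4/25
  d_2[Z] = 1/10*1/5 + 1/10*3/10 + 4/5*4/5 = 69/100
d_2 = (X=3/20, Y=4/25, Z=69/100)
  d_3[X] = 3/20*3/5 + 4/25*1/10 + 69/100*1/10 = 7/40
  d_3[Y] = 3/20*1/5 + 4/25*3/5 + 69/100*1/10 = 39/200
  d_3[Z] = 3/20*1/5 + 4/25*3/10 + 69/100*4/5 = 63/100
d_3 = (X=7/40, Y=39/200, Z=63/100)

Answer: 7/40 39/200 63/100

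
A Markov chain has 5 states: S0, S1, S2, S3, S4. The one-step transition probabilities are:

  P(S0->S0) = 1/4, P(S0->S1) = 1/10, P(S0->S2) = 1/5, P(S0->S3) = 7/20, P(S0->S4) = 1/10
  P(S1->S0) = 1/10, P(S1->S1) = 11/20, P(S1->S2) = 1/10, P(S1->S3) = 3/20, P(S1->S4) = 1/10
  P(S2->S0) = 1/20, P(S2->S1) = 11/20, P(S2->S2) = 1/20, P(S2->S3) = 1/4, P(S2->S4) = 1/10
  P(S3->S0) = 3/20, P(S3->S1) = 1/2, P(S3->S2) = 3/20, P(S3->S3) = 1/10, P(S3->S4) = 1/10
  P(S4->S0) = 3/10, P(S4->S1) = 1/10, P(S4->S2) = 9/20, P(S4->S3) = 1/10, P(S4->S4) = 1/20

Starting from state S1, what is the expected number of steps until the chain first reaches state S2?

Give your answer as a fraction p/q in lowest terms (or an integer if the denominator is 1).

Let h_i = expected steps to first reach S2 from state i.
Boundary: h_S2 = 0.
First-step equations for the other states:
  h_S0 = 1 + 1/4*h_S0 + 1/10*h_S1 + 1/5*h_S2 + 7/20*h_S3 + 1/10*h_S4
  h_S1 = 1 + 1/10*h_S0 + 11/20*h_S1 + 1/10*h_S2 + 3/20*h_S3 + 1/10*h_S4
  h_S3 = 1 + 3/20*h_S0 + 1/2*h_S1 + 3/20*h_S2 + 1/10*h_S3 + 1/10*h_S4
  h_S4 = 1 + 3/10*h_S0 + 1/10*h_S1 + 9/20*h_S2 + 1/10*h_S3 + 1/20*h_S4

Substituting h_S2 = 0 and rearranging gives the linear system (I - Q) h = 1:
  [3/4, -1/10, -7/20, -1/10] . (h_S0, h_S1, h_S3, h_S4) = 1
  [-1/10, 9/20, -3/20, -1/10] . (h_S0, h_S1, h_S3, h_S4) = 1
  [-3/20, -1/2, 9/10, -1/10] . (h_S0, h_S1, h_S3, h_S4) = 1
  [-3/10, -1/10, -1/10, 19/20] . (h_S0, h_S1, h_S3, h_S4) = 1

Solving yields:
  h_S0 = 128940/23227
  h_S1 = 148260/23227
  h_S3 = 140280/23227
  h_S4 = 95540/23227

Starting state is S1, so the expected hitting time is h_S1 = 148260/23227.

Answer: 148260/23227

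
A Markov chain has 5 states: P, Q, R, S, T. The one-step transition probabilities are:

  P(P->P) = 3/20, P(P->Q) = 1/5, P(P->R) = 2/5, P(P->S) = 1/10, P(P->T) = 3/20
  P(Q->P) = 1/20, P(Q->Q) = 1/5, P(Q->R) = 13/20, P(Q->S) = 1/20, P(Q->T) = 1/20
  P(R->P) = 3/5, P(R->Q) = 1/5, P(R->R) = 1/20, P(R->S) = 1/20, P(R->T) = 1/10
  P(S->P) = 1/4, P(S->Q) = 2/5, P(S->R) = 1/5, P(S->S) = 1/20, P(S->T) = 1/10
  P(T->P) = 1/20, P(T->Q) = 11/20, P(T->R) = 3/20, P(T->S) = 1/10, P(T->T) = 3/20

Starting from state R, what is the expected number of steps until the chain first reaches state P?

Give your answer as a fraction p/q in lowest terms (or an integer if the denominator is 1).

Answer: 154880/61367

Derivation:
Let h_i = expected steps to first reach P from state i.
Boundary: h_P = 0.
First-step equations for the other states:
  h_Q = 1 + 1/20*h_P + 1/5*h_Q + 13/20*h_R + 1/20*h_S + 1/20*h_T
  h_R = 1 + 3/5*h_P + 1/5*h_Q + 1/20*h_R + 1/20*h_S + 1/10*h_T
  h_S = 1 + 1/4*h_P + 2/5*h_Q + 1/5*h_R + 1/20*h_S + 1/10*h_T
  h_T = 1 + 1/20*h_P + 11/20*h_Q + 3/20*h_R + 1/10*h_S + 3/20*h_T

Substituting h_P = 0 and rearranging gives the linear system (I - Q) h = 1:
  [4/5, -13/20, -1/20, -1/20] . (h_Q, h_R, h_S, h_T) = 1
  [-1/5, 19/20, -1/20, -1/10] . (h_Q, h_R, h_S, h_T) = 1
  [-2/5, -1/5, 19/20, -1/10] . (h_Q, h_R, h_S, h_T) = 1
  [-11/20, -3/20, -1/10, 17/20] . (h_Q, h_R, h_S, h_T) = 1

Solving yields:
  h_Q = 233940/61367
  h_R = 154880/61367
  h_S = 224900/61367
  h_T = 277360/61367

Starting state is R, so the expected hitting time is h_R = 154880/61367.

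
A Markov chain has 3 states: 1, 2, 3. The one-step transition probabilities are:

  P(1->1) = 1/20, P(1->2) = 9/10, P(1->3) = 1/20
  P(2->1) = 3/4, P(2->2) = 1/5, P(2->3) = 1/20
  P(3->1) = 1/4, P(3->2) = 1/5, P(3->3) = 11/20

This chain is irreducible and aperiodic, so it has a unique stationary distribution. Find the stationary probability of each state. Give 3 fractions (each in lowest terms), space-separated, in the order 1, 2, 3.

The stationary distribution satisfies pi = pi * P, i.e.:
  pi_1 = 1/20*pi_1 + 3/4*pi_2 + 1/4*pi_3
  pi_2 = 9/10*pi_1 + 1/5*pi_2 + 1/5*pi_3
  pi_3 = 1/20*pi_1 + 1/20*pi_2 + 11/20*pi_3
with normalization: pi_1 + pi_2 + pi_3 = 1.

Using the first 2 balance equations plus normalization, the linear system A*pi = b is:
  [-19/20, 3/4, 1/4] . pi = 0
  [9/10, -4/5, 1/5] . pi = 0
  [1, 1, 1] . pi = 1

Solving yields:
  pi_1 = 7/17
  pi_2 = 83/170
  pi_3 = 1/10

Verification (pi * P):
  7/17*1/20 + 83/170*3/4 + 1/10*1/4 = 7/17 = pi_1  (ok)
  7/17*9/10 + 83/170*1/5 + 1/10*1/5 = 83/170 = pi_2  (ok)
  7/17*1/20 + 83/170*1/20 + 1/10*11/20 = 1/10 = pi_3  (ok)

Answer: 7/17 83/170 1/10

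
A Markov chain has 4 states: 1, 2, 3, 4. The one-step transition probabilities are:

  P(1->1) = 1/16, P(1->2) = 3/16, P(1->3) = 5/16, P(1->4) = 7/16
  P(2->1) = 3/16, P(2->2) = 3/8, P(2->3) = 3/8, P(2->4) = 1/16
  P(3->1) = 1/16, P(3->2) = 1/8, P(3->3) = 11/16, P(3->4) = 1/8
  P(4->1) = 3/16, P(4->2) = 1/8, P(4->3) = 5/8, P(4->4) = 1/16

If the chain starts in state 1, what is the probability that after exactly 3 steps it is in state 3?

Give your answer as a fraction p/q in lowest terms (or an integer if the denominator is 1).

Answer: 587/1024

Derivation:
Computing P^3 by repeated multiplication:
P^1 =
  1: [1/16, 3/16, 5/16, 7/16]
  2: [3/16, 3/8, 3/8, 1/16]
  3: [1/16, 1/8, 11/16, 1/8]
  4: [3/16, 1/8, 5/8, 1/16]
P^2 =
  1: [9/64, 45/256, 37/64, 27/256]
  2: [15/128, 59/256, 127/256, 5/32]
  3: [3/32, 41/256, 79/128, 33/256]
  4: [11/128, 43/256, 147/256, 11/64]
P^3 =
  1: [25/256, 91/512, 587/1024, 155/1024]
  2: [227/2048, 389/2048, 2301/4096, 563/4096]
  3: [101/1024, 175/1024, 1217/2048, 279/2048]
  4: [215/2048, 353/2048, 2425/4096, 535/4096]

(P^3)[1 -> 3] = 587/1024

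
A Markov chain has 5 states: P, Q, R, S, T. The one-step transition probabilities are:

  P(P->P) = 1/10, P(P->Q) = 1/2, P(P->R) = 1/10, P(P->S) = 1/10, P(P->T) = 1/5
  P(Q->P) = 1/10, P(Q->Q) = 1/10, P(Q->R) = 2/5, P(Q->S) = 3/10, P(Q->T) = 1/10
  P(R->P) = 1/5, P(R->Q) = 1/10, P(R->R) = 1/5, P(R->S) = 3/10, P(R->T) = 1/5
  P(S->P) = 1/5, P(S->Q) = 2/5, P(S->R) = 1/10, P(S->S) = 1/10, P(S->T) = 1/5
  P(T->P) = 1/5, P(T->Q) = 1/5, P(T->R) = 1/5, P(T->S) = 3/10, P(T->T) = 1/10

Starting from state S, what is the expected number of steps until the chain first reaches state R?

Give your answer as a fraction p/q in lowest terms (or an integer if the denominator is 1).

Let h_i = expected steps to first reach R from state i.
Boundary: h_R = 0.
First-step equations for the other states:
  h_P = 1 + 1/10*h_P + 1/2*h_Q + 1/10*h_R + 1/10*h_S + 1/5*h_T
  h_Q = 1 + 1/10*h_P + 1/10*h_Q + 2/5*h_R + 3/10*h_S + 1/10*h_T
  h_S = 1 + 1/5*h_P + 2/5*h_Q + 1/10*h_R + 1/10*h_S + 1/5*h_T
  h_T = 1 + 1/5*h_P + 1/5*h_Q + 1/5*h_R + 3/10*h_S + 1/10*h_T

Substituting h_R = 0 and rearranging gives the linear system (I - Q) h = 1:
  [9/10, -1/2, -1/10, -1/5] . (h_P, h_Q, h_S, h_T) = 1
  [-1/10, 9/10, -3/10, -1/10] . (h_P, h_Q, h_S, h_T) = 1
  [-1/5, -2/5, 9/10, -1/5] . (h_P, h_Q, h_S, h_T) = 1
  [-1/5, -1/5, -3/10, 9/10] . (h_P, h_Q, h_S, h_T) = 1

Solving yields:
  h_P = 1530/319
  h_Q = 110/29
  h_S = 142/29
  h_T = 1484/319

Starting state is S, so the expected hitting time is h_S = 142/29.

Answer: 142/29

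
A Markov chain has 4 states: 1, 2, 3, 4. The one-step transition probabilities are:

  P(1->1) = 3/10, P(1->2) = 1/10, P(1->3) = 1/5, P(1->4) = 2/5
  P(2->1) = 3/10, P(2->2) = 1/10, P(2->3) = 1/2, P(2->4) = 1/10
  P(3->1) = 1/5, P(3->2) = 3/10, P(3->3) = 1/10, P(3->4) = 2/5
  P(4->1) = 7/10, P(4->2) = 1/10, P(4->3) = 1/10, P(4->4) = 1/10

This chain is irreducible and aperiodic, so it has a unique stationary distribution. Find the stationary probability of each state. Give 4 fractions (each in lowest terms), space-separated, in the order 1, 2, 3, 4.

Answer: 263/673 187/1346 131/673 371/1346

Derivation:
The stationary distribution satisfies pi = pi * P, i.e.:
  pi_1 = 3/10*pi_1 + 3/10*pi_2 + 1/5*pi_3 + 7/10*pi_4
  pi_2 = 1/10*pi_1 + 1/10*pi_2 + 3/10*pi_3 + 1/10*pi_4
  pi_3 = 1/5*pi_1 + 1/2*pi_2 + 1/10*pi_3 + 1/10*pi_4
  pi_4 = 2/5*pi_1 + 1/10*pi_2 + 2/5*pi_3 + 1/10*pi_4
with normalization: pi_1 + pi_2 + pi_3 + pi_4 = 1.

Using the first 3 balance equations plus normalization, the linear system A*pi = b is:
  [-7/10, 3/10, 1/5, 7/10] . pi = 0
  [1/10, -9/10, 3/10, 1/10] . pi = 0
  [1/5, 1/2, -9/10, 1/10] . pi = 0
  [1, 1, 1, 1] . pi = 1

Solving yields:
  pi_1 = 263/673
  pi_2 = 187/1346
  pi_3 = 131/673
  pi_4 = 371/1346

Verification (pi * P):
  263/673*3/10 + 187/1346*3/10 + 131/673*1/5 + 371/1346*7/10 = 263/673 = pi_1  (ok)
  263/673*1/10 + 187/1346*1/10 + 131/673*3/10 + 371/1346*1/10 = 187/1346 = pi_2  (ok)
  263/673*1/5 + 187/1346*1/2 + 131/673*1/10 + 371/1346*1/10 = 131/673 = pi_3  (ok)
  263/673*2/5 + 187/1346*1/10 + 131/673*2/5 + 371/1346*1/10 = 371/1346 = pi_4  (ok)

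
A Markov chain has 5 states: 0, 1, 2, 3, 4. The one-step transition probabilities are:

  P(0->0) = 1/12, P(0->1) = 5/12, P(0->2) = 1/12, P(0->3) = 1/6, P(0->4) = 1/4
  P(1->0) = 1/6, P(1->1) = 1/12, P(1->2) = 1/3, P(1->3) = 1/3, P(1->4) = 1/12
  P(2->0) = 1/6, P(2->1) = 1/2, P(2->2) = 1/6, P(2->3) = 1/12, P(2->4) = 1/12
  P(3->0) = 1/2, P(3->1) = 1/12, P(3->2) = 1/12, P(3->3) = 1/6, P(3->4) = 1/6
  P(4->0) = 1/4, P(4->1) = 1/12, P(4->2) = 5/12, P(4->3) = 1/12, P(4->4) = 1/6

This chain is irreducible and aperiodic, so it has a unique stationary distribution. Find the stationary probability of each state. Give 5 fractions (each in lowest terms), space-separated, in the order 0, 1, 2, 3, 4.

The stationary distribution satisfies pi = pi * P, i.e.:
  pi_0 = 1/12*pi_0 + 1/6*pi_1 + 1/6*pi_2 + 1/2*pi_3 + 1/4*pi_4
  pi_1 = 5/12*pi_0 + 1/12*pi_1 + 1/2*pi_2 + 1/12*pi_3 + 1/12*pi_4
  pi_2 = 1/12*pi_0 + 1/3*pi_1 + 1/6*pi_2 + 1/12*pi_3 + 5/12*pi_4
  pi_3 = 1/6*pi_0 + 1/3*pi_1 + 1/12*pi_2 + 1/6*pi_3 + 1/12*pi_4
  pi_4 = 1/4*pi_0 + 1/12*pi_1 + 1/12*pi_2 + 1/6*pi_3 + 1/6*pi_4
with normalization: pi_0 + pi_1 + pi_2 + pi_3 + pi_4 = 1.

Using the first 4 balance equations plus normalization, the linear system A*pi = b is:
  [-11/12, 1/6, 1/6, 1/2, 1/4] . pi = 0
  [5/12, -11/12, 1/2, 1/12, 1/12] . pi = 0
  [1/12, 1/3, -5/6, 1/12, 5/12] . pi = 0
  [1/6, 1/3, 1/12, -5/6, 1/12] . pi = 0
  [1, 1, 1, 1, 1] . pi = 1

Solving yields:
  pi_0 = 151/687
  pi_1 = 56/229
  pi_2 = 145/687
  pi_3 = 122/687
  pi_4 = 101/687

Verification (pi * P):
  151/687*1/12 + 56/229*1/6 + 145/687*1/6 + 122/687*1/2 + 101/687*1/4 = 151/687 = pi_0  (ok)
  151/687*5/12 + 56/229*1/12 + 145/687*1/2 + 122/687*1/12 + 101/687*1/12 = 56/229 = pi_1  (ok)
  151/687*1/12 + 56/229*1/3 + 145/687*1/6 + 122/687*1/12 + 101/687*5/12 = 145/687 = pi_2  (ok)
  151/687*1/6 + 56/229*1/3 + 145/687*1/12 + 122/687*1/6 + 101/687*1/12 = 122/687 = pi_3  (ok)
  151/687*1/4 + 56/229*1/12 + 145/687*1/12 + 122/687*1/6 + 101/687*1/6 = 101/687 = pi_4  (ok)

Answer: 151/687 56/229 145/687 122/687 101/687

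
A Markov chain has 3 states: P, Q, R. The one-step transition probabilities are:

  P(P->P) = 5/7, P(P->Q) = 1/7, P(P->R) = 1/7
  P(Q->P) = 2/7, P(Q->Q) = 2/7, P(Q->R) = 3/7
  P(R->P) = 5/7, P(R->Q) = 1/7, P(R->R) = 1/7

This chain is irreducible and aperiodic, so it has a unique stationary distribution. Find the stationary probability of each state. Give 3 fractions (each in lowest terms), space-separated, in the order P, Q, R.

Answer: 9/14 1/6 4/21

Derivation:
The stationary distribution satisfies pi = pi * P, i.e.:
  pi_P = 5/7*pi_P + 2/7*pi_Q + 5/7*pi_R
  pi_Q = 1/7*pi_P + 2/7*pi_Q + 1/7*pi_R
  pi_R = 1/7*pi_P + 3/7*pi_Q + 1/7*pi_R
with normalization: pi_P + pi_Q + pi_R = 1.

Using the first 2 balance equations plus normalization, the linear system A*pi = b is:
  [-2/7, 2/7, 5/7] . pi = 0
  [1/7, -5/7, 1/7] . pi = 0
  [1, 1, 1] . pi = 1

Solving yields:
  pi_P = 9/14
  pi_Q = 1/6
  pi_R = 4/21

Verification (pi * P):
  9/14*5/7 + 1/6*2/7 + 4/21*5/7 = 9/14 = pi_P  (ok)
  9/14*1/7 + 1/6*2/7 + 4/21*1/7 = 1/6 = pi_Q  (ok)
  9/14*1/7 + 1/6*3/7 + 4/21*1/7 = 4/21 = pi_R  (ok)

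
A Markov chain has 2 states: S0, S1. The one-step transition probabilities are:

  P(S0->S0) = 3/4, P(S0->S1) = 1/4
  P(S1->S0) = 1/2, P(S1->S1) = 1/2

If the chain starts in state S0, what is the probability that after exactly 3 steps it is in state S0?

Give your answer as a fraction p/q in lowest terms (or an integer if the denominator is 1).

Computing P^3 by repeated multiplication:
P^1 =
  S0: [3/4, 1/4]
  S1: [1/2, 1/2]
P^2 =
  S0: [11/16, 5/16]
  S1: [5/8, 3/8]
P^3 =
  S0: [43/64, 21/64]
  S1: [21/32, 11/32]

(P^3)[S0 -> S0] = 43/64

Answer: 43/64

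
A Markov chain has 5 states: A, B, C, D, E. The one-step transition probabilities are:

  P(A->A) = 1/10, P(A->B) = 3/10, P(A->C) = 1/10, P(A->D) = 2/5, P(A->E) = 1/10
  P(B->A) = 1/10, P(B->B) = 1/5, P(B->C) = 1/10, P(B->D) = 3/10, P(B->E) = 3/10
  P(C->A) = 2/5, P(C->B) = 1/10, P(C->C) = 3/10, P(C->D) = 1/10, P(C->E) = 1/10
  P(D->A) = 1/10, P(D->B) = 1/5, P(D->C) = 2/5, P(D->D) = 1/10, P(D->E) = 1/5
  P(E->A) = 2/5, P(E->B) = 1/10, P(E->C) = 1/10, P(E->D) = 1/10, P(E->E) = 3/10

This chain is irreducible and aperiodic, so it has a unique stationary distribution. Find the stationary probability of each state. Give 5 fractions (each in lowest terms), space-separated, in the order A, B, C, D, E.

Answer: 143/653 119/653 1049/5224 132/653 1023/5224

Derivation:
The stationary distribution satisfies pi = pi * P, i.e.:
  pi_A = 1/10*pi_A + 1/10*pi_B + 2/5*pi_C + 1/10*pi_D + 2/5*pi_E
  pi_B = 3/10*pi_A + 1/5*pi_B + 1/10*pi_C + 1/5*pi_D + 1/10*pi_E
  pi_C = 1/10*pi_A + 1/10*pi_B + 3/10*pi_C + 2/5*pi_D + 1/10*pi_E
  pi_D = 2/5*pi_A + 3/10*pi_B + 1/10*pi_C + 1/10*pi_D + 1/10*pi_E
  pi_E = 1/10*pi_A + 3/10*pi_B + 1/10*pi_C + 1/5*pi_D + 3/10*pi_E
with normalization: pi_A + pi_B + pi_C + pi_D + pi_E = 1.

Using the first 4 balance equations plus normalization, the linear system A*pi = b is:
  [-9/10, 1/10, 2/5, 1/10, 2/5] . pi = 0
  [3/10, -4/5, 1/10, 1/5, 1/10] . pi = 0
  [1/10, 1/10, -7/10, 2/5, 1/10] . pi = 0
  [2/5, 3/10, 1/10, -9/10, 1/10] . pi = 0
  [1, 1, 1, 1, 1] . pi = 1

Solving yields:
  pi_A = 143/653
  pi_B = 119/653
  pi_C = 1049/5224
  pi_D = 132/653
  pi_E = 1023/5224

Verification (pi * P):
  143/653*1/10 + 119/653*1/10 + 1049/5224*2/5 + 132/653*1/10 + 1023/5224*2/5 = 143/653 = pi_A  (ok)
  143/653*3/10 + 119/653*1/5 + 1049/5224*1/10 + 132/653*1/5 + 1023/5224*1/10 = 119/653 = pi_B  (ok)
  143/653*1/10 + 119/653*1/10 + 1049/5224*3/10 + 132/653*2/5 + 1023/5224*1/10 = 1049/5224 = pi_C  (ok)
  143/653*2/5 + 119/653*3/10 + 1049/5224*1/10 + 132/653*1/10 + 1023/5224*1/10 = 132/653 = pi_D  (ok)
  143/653*1/10 + 119/653*3/10 + 1049/5224*1/10 + 132/653*1/5 + 1023/5224*3/10 = 1023/5224 = pi_E  (ok)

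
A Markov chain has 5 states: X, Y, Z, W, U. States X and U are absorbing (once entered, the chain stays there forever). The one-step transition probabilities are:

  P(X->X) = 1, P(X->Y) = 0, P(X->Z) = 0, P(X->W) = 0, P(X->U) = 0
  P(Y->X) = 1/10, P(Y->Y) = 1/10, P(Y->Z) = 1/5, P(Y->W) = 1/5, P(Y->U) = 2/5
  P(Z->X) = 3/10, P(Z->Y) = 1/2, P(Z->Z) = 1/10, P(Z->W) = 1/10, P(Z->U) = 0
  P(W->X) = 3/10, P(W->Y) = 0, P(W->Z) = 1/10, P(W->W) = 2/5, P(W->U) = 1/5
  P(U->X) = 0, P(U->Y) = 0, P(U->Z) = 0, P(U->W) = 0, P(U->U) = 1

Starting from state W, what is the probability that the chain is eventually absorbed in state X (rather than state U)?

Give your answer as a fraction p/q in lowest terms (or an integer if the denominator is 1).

Let a_i = P(absorbed in X | start in state i).
Boundary conditions: a_X = 1, a_U = 0.
For each transient state i, a_i = sum_j P(i->j) * a_j:
  a_Y = 1/10*a_X + 1/10*a_Y + 1/5*a_Z + 1/5*a_W + 2/5*a_U
  a_Z = 3/10*a_X + 1/2*a_Y + 1/10*a_Z + 1/10*a_W + 0*a_U
  a_W = 3/10*a_X + 0*a_Y + 1/10*a_Z + 2/5*a_W + 1/5*a_U

Substituting a_X = 1 and a_U = 0, rearrange to (I - Q) a = r where r[i] = P(i -> X):
  [9/10, -1/5, -1/5] . (a_Y, a_Z, a_W) = 1/10
  [-1/2, 9/10, -1/10] . (a_Y, a_Z, a_W) = 3/10
  [0, -1/10, 3/5] . (a_Y, a_Z, a_W) = 3/10

Solving yields:
  a_Y = 155/407
  a_Z = 249/407
  a_W = 245/407

Starting state is W, so the absorption probability is a_W = 245/407.

Answer: 245/407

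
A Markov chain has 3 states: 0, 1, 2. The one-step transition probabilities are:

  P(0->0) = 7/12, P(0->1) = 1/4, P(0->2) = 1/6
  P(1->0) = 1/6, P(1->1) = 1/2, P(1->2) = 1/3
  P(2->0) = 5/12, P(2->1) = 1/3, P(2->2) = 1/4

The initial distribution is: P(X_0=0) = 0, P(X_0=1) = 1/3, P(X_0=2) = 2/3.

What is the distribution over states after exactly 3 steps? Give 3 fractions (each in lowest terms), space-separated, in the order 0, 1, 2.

Answer: 167/432 943/2592 647/2592

Derivation:
Propagating the distribution step by step (d_{t+1} = d_t * P):
d_0 = (0=0, 1=1/3, 2=2/3)
  d_1[0] = 0*7/12 + 1/3*1/6 + 2/3*5/12 = 1/3
  d_1[1] = 0*1/4 + 1/3*1/2 + 2/3*1/3 = 7/18
  d_1[2] = 0*1/6 + 1/3*1/3 + 2/3*1/4 = 5/18
d_1 = (0=1/3, 1=7/18, 2=5/18)
  d_2[0] = 1/3*7/12 + 7/18*1/6 + 5/18*5/12 = 3/8
  d_2[1] = 1/3*1/4 + 7/18*1/2 + 5/18*1/3 = 10/27
  d_2[2] = 1/3*1/6 + 7/18*1/3 + 5/18*1/4 = 55/216
d_2 = (0=3/8, 1=10/27, 2=55/216)
  d_3[0] = 3/8*7/12 + 10/27*1/6 + 55/216*5/12 = 167/432
  d_3[1] = 3/8*1/4 + 10/27*1/2 + 55/216*1/3 = 943/2592
  d_3[2] = 3/8*1/6 + 10/27*1/3 + 55/216*1/4 = 647/2592
d_3 = (0=167/432, 1=943/2592, 2=647/2592)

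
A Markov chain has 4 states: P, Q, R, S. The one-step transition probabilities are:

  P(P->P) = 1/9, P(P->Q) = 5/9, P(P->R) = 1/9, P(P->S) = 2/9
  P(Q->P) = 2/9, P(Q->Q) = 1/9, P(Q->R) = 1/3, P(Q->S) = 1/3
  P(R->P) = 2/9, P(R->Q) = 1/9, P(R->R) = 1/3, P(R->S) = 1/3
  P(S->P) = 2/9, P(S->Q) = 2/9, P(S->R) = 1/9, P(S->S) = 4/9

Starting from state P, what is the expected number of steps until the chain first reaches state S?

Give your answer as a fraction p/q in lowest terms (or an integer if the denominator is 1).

Answer: 99/28

Derivation:
Let h_i = expected steps to first reach S from state i.
Boundary: h_S = 0.
First-step equations for the other states:
  h_P = 1 + 1/9*h_P + 5/9*h_Q + 1/9*h_R + 2/9*h_S
  h_Q = 1 + 2/9*h_P + 1/9*h_Q + 1/3*h_R + 1/3*h_S
  h_R = 1 + 2/9*h_P + 1/9*h_Q + 1/3*h_R + 1/3*h_S

Substituting h_S = 0 and rearranging gives the linear system (I - Q) h = 1:
  [8/9, -5/9, -1/9] . (h_P, h_Q, h_R) = 1
  [-2/9, 8/9, -1/3] . (h_P, h_Q, h_R) = 1
  [-2/9, -1/9, 2/3] . (h_P, h_Q, h_R) = 1

Solving yields:
  h_P = 99/28
  h_Q = 45/14
  h_R = 45/14

Starting state is P, so the expected hitting time is h_P = 99/28.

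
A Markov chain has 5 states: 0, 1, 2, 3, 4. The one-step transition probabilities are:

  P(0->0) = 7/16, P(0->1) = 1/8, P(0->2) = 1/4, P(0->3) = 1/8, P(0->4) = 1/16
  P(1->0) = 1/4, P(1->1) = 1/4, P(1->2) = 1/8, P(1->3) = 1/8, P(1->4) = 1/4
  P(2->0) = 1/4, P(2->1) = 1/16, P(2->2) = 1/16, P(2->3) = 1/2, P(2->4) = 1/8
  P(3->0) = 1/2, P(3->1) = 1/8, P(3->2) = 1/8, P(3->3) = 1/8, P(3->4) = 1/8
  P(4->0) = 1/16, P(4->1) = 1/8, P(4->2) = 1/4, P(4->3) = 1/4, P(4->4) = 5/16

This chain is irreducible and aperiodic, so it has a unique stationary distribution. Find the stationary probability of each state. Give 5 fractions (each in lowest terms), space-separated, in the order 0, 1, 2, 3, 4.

The stationary distribution satisfies pi = pi * P, i.e.:
  pi_0 = 7/16*pi_0 + 1/4*pi_1 + 1/4*pi_2 + 1/2*pi_3 + 1/16*pi_4
  pi_1 = 1/8*pi_0 + 1/4*pi_1 + 1/16*pi_2 + 1/8*pi_3 + 1/8*pi_4
  pi_2 = 1/4*pi_0 + 1/8*pi_1 + 1/16*pi_2 + 1/8*pi_3 + 1/4*pi_4
  pi_3 = 1/8*pi_0 + 1/8*pi_1 + 1/2*pi_2 + 1/8*pi_3 + 1/4*pi_4
  pi_4 = 1/16*pi_0 + 1/4*pi_1 + 1/8*pi_2 + 1/8*pi_3 + 5/16*pi_4
with normalization: pi_0 + pi_1 + pi_2 + pi_3 + pi_4 = 1.

Using the first 4 balance equations plus normalization, the linear system A*pi = b is:
  [-9/16, 1/4, 1/4, 1/2, 1/16] . pi = 0
  [1/8, -3/4, 1/16, 1/8, 1/8] . pi = 0
  [1/4, 1/8, -15/16, 1/8, 1/4] . pi = 0
  [1/8, 1/8, 1/2, -7/8, 1/4] . pi = 0
  [1, 1, 1, 1, 1] . pi = 1

Solving yields:
  pi_0 = 4411/13055
  pi_1 = 1702/13055
  pi_2 = 326/1865
  pi_3 = 2729/13055
  pi_4 = 1931/13055

Verification (pi * P):
  4411/13055*7/16 + 1702/13055*1/4 + 326/1865*1/4 + 2729/13055*1/2 + 1931/13055*1/16 = 4411/13055 = pi_0  (ok)
  4411/13055*1/8 + 1702/13055*1/4 + 326/1865*1/16 + 2729/13055*1/8 + 1931/13055*1/8 = 1702/13055 = pi_1  (ok)
  4411/13055*1/4 + 1702/13055*1/8 + 326/1865*1/16 + 2729/13055*1/8 + 1931/13055*1/4 = 326/1865 = pi_2  (ok)
  4411/13055*1/8 + 1702/13055*1/8 + 326/1865*1/2 + 2729/13055*1/8 + 1931/13055*1/4 = 2729/13055 = pi_3  (ok)
  4411/13055*1/16 + 1702/13055*1/4 + 326/1865*1/8 + 2729/13055*1/8 + 1931/13055*5/16 = 1931/13055 = pi_4  (ok)

Answer: 4411/13055 1702/13055 326/1865 2729/13055 1931/13055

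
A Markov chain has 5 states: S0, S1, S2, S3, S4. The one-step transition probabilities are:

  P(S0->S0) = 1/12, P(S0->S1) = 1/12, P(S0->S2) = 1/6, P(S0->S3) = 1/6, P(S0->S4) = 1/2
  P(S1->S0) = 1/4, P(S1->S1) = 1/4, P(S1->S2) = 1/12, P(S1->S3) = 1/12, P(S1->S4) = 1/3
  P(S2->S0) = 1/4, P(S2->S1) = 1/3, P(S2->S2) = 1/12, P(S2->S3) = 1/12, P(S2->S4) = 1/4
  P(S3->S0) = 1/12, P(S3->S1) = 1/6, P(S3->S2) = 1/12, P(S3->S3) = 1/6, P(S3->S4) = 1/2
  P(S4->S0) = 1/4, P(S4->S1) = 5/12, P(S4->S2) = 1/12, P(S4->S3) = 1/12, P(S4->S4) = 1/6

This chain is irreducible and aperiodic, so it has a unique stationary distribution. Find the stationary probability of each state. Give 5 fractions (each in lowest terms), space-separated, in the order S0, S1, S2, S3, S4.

Answer: 31/156 7073/26208 187/1872 17/156 8453/26208

Derivation:
The stationary distribution satisfies pi = pi * P, i.e.:
  pi_S0 = 1/12*pi_S0 + 1/4*pi_S1 + 1/4*pi_S2 + 1/12*pi_S3 + 1/4*pi_S4
  pi_S1 = 1/12*pi_S0 + 1/4*pi_S1 + 1/3*pi_S2 + 1/6*pi_S3 + 5/12*pi_S4
  pi_S2 = 1/6*pi_S0 + 1/12*pi_S1 + 1/12*pi_S2 + 1/12*pi_S3 + 1/12*pi_S4
  pi_S3 = 1/6*pi_S0 + 1/12*pi_S1 + 1/12*pi_S2 + 1/6*pi_S3 + 1/12*pi_S4
  pi_S4 = 1/2*pi_S0 + 1/3*pi_S1 + 1/4*pi_S2 + 1/2*pi_S3 + 1/6*pi_S4
with normalization: pi_S0 + pi_S1 + pi_S2 + pi_S3 + pi_S4 = 1.

Using the first 4 balance equations plus normalization, the linear system A*pi = b is:
  [-11/12, 1/4, 1/4, 1/12, 1/4] . pi = 0
  [1/12, -3/4, 1/3, 1/6, 5/12] . pi = 0
  [1/6, 1/12, -11/12, 1/12, 1/12] . pi = 0
  [1/6, 1/12, 1/12, -5/6, 1/12] . pi = 0
  [1, 1, 1, 1, 1] . pi = 1

Solving yields:
  pi_S0 = 31/156
  pi_S1 = 7073/26208
  pi_S2 = 187/1872
  pi_S3 = 17/156
  pi_S4 = 8453/26208

Verification (pi * P):
  31/156*1/12 + 7073/26208*1/4 + 187/1872*1/4 + 17/156*1/12 + 8453/26208*1/4 = 31/156 = pi_S0  (ok)
  31/156*1/12 + 7073/26208*1/4 + 187/1872*1/3 + 17/156*1/6 + 8453/26208*5/12 = 7073/26208 = pi_S1  (ok)
  31/156*1/6 + 7073/26208*1/12 + 187/1872*1/12 + 17/156*1/12 + 8453/26208*1/12 = 187/1872 = pi_S2  (ok)
  31/156*1/6 + 7073/26208*1/12 + 187/1872*1/12 + 17/156*1/6 + 8453/26208*1/12 = 17/156 = pi_S3  (ok)
  31/156*1/2 + 7073/26208*1/3 + 187/1872*1/4 + 17/156*1/2 + 8453/26208*1/6 = 8453/26208 = pi_S4  (ok)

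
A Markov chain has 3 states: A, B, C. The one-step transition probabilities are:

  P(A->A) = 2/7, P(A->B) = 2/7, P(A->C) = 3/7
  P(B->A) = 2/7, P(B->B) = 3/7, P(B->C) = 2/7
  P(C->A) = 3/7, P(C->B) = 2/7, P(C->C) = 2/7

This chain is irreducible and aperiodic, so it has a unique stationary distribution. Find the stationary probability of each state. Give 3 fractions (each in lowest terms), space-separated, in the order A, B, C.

Answer: 1/3 1/3 1/3

Derivation:
The stationary distribution satisfies pi = pi * P, i.e.:
  pi_A = 2/7*pi_A + 2/7*pi_B + 3/7*pi_C
  pi_B = 2/7*pi_A + 3/7*pi_B + 2/7*pi_C
  pi_C = 3/7*pi_A + 2/7*pi_B + 2/7*pi_C
with normalization: pi_A + pi_B + pi_C = 1.

Using the first 2 balance equations plus normalization, the linear system A*pi = b is:
  [-5/7, 2/7, 3/7] . pi = 0
  [2/7, -4/7, 2/7] . pi = 0
  [1, 1, 1] . pi = 1

Solving yields:
  pi_A = 1/3
  pi_B = 1/3
  pi_C = 1/3

Verification (pi * P):
  1/3*2/7 + 1/3*2/7 + 1/3*3/7 = 1/3 = pi_A  (ok)
  1/3*2/7 + 1/3*3/7 + 1/3*2/7 = 1/3 = pi_B  (ok)
  1/3*3/7 + 1/3*2/7 + 1/3*2/7 = 1/3 = pi_C  (ok)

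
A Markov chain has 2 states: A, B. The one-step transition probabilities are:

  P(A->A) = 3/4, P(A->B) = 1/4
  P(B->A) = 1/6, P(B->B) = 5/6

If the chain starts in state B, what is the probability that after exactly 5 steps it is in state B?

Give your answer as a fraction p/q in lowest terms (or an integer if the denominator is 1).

Answer: 78011/124416

Derivation:
Computing P^5 by repeated multiplication:
P^1 =
  A: [3/4, 1/4]
  B: [1/6, 5/6]
P^2 =
  A: [29/48, 19/48]
  B: [19/72, 53/72]
P^3 =
  A: [299/576, 277/576]
  B: [277/864, 587/864]
P^4 =
  A: [3245/6912, 3667/6912]
  B: [3667/10368, 6701/10368]
P^5 =
  A: [36539/82944, 46405/82944]
  B: [46405/124416, 78011/124416]

(P^5)[B -> B] = 78011/124416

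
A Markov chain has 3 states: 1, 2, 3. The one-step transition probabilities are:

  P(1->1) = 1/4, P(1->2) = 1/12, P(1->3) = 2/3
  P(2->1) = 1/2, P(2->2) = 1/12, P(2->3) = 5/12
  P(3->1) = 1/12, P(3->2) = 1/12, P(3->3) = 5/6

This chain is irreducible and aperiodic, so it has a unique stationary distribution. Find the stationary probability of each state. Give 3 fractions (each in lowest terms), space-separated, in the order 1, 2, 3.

Answer: 17/120 1/12 31/40

Derivation:
The stationary distribution satisfies pi = pi * P, i.e.:
  pi_1 = 1/4*pi_1 + 1/2*pi_2 + 1/12*pi_3
  pi_2 = 1/12*pi_1 + 1/12*pi_2 + 1/12*pi_3
  pi_3 = 2/3*pi_1 + 5/12*pi_2 + 5/6*pi_3
with normalization: pi_1 + pi_2 + pi_3 = 1.

Using the first 2 balance equations plus normalization, the linear system A*pi = b is:
  [-3/4, 1/2, 1/12] . pi = 0
  [1/12, -11/12, 1/12] . pi = 0
  [1, 1, 1] . pi = 1

Solving yields:
  pi_1 = 17/120
  pi_2 = 1/12
  pi_3 = 31/40

Verification (pi * P):
  17/120*1/4 + 1/12*1/2 + 31/40*1/12 = 17/120 = pi_1  (ok)
  17/120*1/12 + 1/12*1/12 + 31/40*1/12 = 1/12 = pi_2  (ok)
  17/120*2/3 + 1/12*5/12 + 31/40*5/6 = 31/40 = pi_3  (ok)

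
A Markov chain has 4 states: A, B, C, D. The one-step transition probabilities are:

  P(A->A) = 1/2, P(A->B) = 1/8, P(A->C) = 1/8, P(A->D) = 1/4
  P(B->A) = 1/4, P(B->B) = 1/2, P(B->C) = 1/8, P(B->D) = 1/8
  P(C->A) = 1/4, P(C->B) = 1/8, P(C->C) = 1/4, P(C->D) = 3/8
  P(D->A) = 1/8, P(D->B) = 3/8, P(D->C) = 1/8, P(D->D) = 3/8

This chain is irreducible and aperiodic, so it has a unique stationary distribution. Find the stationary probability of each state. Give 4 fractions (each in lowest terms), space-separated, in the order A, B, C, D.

Answer: 75/259 79/259 1/7 68/259

Derivation:
The stationary distribution satisfies pi = pi * P, i.e.:
  pi_A = 1/2*pi_A + 1/4*pi_B + 1/4*pi_C + 1/8*pi_D
  pi_B = 1/8*pi_A + 1/2*pi_B + 1/8*pi_C + 3/8*pi_D
  pi_C = 1/8*pi_A + 1/8*pi_B + 1/4*pi_C + 1/8*pi_D
  pi_D = 1/4*pi_A + 1/8*pi_B + 3/8*pi_C + 3/8*pi_D
with normalization: pi_A + pi_B + pi_C + pi_D = 1.

Using the first 3 balance equations plus normalization, the linear system A*pi = b is:
  [-1/2, 1/4, 1/4, 1/8] . pi = 0
  [1/8, -1/2, 1/8, 3/8] . pi = 0
  [1/8, 1/8, -3/4, 1/8] . pi = 0
  [1, 1, 1, 1] . pi = 1

Solving yields:
  pi_A = 75/259
  pi_B = 79/259
  pi_C = 1/7
  pi_D = 68/259

Verification (pi * P):
  75/259*1/2 + 79/259*1/4 + 1/7*1/4 + 68/259*1/8 = 75/259 = pi_A  (ok)
  75/259*1/8 + 79/259*1/2 + 1/7*1/8 + 68/259*3/8 = 79/259 = pi_B  (ok)
  75/259*1/8 + 79/259*1/8 + 1/7*1/4 + 68/259*1/8 = 1/7 = pi_C  (ok)
  75/259*1/4 + 79/259*1/8 + 1/7*3/8 + 68/259*3/8 = 68/259 = pi_D  (ok)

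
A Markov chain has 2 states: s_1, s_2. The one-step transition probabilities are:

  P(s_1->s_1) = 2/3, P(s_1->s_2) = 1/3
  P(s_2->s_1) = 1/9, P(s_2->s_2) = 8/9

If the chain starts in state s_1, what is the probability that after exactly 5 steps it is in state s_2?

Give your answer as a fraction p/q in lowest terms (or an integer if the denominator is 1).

Answer: 13981/19683

Derivation:
Computing P^5 by repeated multiplication:
P^1 =
  s_1: [2/3, 1/3]
  s_2: [1/9, 8/9]
P^2 =
  s_1: [13/27, 14/27]
  s_2: [14/81, 67/81]
P^3 =
  s_1: [92/243, 151/243]
  s_2: [151/729, 578/729]
P^4 =
  s_1: [703/2187, 1484/2187]
  s_2: [1484/6561, 5077/6561]
P^5 =
  s_1: [5702/19683, 13981/19683]
  s_2: [13981/59049, 45068/59049]

(P^5)[s_1 -> s_2] = 13981/19683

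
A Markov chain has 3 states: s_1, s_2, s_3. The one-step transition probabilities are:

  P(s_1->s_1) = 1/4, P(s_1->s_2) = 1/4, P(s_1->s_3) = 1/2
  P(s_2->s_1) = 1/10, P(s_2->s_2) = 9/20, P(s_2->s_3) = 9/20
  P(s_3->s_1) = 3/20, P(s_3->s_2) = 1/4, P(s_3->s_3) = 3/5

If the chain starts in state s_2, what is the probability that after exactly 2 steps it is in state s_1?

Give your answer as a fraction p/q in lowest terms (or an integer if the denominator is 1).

Computing P^2 by repeated multiplication:
P^1 =
  s_1: [1/4, 1/4, 1/2]
  s_2: [1/10, 9/20, 9/20]
  s_3: [3/20, 1/4, 3/5]
P^2 =
  s_1: [13/80, 3/10, 43/80]
  s_2: [11/80, 17/50, 209/400]
  s_3: [61/400, 3/10, 219/400]

(P^2)[s_2 -> s_1] = 11/80

Answer: 11/80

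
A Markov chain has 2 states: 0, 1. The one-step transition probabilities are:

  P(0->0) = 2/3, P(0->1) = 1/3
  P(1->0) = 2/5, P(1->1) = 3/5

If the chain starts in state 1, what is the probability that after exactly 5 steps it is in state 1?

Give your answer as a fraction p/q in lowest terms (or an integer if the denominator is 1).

Answer: 115243/253125

Derivation:
Computing P^5 by repeated multiplication:
P^1 =
  0: [2/3, 1/3]
  1: [2/5, 3/5]
P^2 =
  0: [26/45, 19/45]
  1: [38/75, 37/75]
P^3 =
  0: [374/675, 301/675]
  1: [602/1125, 523/1125]
P^4 =
  0: [5546/10125, 4579/10125]
  1: [9158/16875, 7717/16875]
P^5 =
  0: [82934/151875, 68941/151875]
  1: [137882/253125, 115243/253125]

(P^5)[1 -> 1] = 115243/253125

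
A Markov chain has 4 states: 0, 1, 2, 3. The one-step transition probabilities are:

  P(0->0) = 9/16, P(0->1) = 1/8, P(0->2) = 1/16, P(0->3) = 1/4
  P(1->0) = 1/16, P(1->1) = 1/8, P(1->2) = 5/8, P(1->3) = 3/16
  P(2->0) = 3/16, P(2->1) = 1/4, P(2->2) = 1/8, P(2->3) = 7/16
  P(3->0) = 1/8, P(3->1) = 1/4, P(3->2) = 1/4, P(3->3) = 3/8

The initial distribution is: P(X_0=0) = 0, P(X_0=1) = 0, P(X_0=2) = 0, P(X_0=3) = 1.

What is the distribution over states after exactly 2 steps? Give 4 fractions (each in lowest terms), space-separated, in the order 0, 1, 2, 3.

Propagating the distribution step by step (d_{t+1} = d_t * P):
d_0 = (0=0, 1=0, 2=0, 3=1)
  d_1[0] = 0*9/16 + 0*1/16 + 0*3/16 + 1*1/8 = 1/8
  d_1[1] = 0*1/8 + 0*1/8 + 0*1/4 + 1*1/4 = 1/4
  d_1[2] = 0*1/16 + 0*5/8 + 0*1/8 + 1*1/4 = 1/4
  d_1[3] = 0*1/4 + 0*3/16 + 0*7/16 + 1*3/8 = 3/8
d_1 = (0=1/8, 1=1/4, 2=1/4, 3=3/8)
  d_2[0] = 1/8*9/16 + 1/4*1/16 + 1/4*3/16 + 3/8*1/8 = 23/128
  d_2[1] = 1/8*1/8 + 1/4*1/8 + 1/4*1/4 + 3/8*1/4 = 13/64
  d_2[2] = 1/8*1/16 + 1/4*5/8 + 1/4*1/8 + 3/8*1/4 = 37/128
  d_2[3] = 1/8*1/4 + 1/4*3/16 + 1/4*7/16 + 3/8*3/8 = 21/64
d_2 = (0=23/128, 1=13/64, 2=37/128, 3=21/64)

Answer: 23/128 13/64 37/128 21/64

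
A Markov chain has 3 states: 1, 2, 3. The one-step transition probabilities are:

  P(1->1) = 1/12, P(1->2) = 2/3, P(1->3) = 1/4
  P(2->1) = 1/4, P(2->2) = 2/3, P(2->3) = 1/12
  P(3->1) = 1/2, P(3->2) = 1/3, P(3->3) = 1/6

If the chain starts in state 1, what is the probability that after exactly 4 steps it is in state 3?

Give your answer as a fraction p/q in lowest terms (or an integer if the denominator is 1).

Answer: 923/6912

Derivation:
Computing P^4 by repeated multiplication:
P^1 =
  1: [1/12, 2/3, 1/4]
  2: [1/4, 2/3, 1/12]
  3: [1/2, 1/3, 1/6]
P^2 =
  1: [43/144, 7/12, 17/144]
  2: [11/48, 23/36, 19/144]
  3: [5/24, 11/18, 13/72]
P^3 =
  1: [397/1728, 271/432, 247/1728]
  2: [47/192, 269/432, 229/1728]
  3: [25/96, 131/216, 115/864]
P^4 =
  1: [5131/20736, 3209/5184, 923/6912]
  2: [1675/6912, 3227/5184, 2803/20736]
  3: [829/3456, 1613/2592, 1429/10368]

(P^4)[1 -> 3] = 923/6912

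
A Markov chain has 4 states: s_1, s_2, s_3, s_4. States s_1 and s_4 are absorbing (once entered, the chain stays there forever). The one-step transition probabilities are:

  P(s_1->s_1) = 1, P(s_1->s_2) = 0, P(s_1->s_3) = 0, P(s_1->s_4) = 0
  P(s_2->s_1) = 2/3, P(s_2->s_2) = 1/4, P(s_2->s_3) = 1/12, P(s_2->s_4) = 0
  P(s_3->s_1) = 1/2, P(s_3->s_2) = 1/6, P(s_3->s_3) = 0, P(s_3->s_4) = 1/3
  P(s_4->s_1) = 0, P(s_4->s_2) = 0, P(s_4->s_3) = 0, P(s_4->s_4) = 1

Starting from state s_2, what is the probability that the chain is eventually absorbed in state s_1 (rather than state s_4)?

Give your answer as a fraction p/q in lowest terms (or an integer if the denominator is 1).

Let a_i = P(absorbed in s_1 | start in state i).
Boundary conditions: a_s_1 = 1, a_s_4 = 0.
For each transient state i, a_i = sum_j P(i->j) * a_j:
  a_s_2 = 2/3*a_s_1 + 1/4*a_s_2 + 1/12*a_s_3 + 0*a_s_4
  a_s_3 = 1/2*a_s_1 + 1/6*a_s_2 + 0*a_s_3 + 1/3*a_s_4

Substituting a_s_1 = 1 and a_s_4 = 0, rearrange to (I - Q) a = r where r[i] = P(i -> s_1):
  [3/4, -1/12] . (a_s_2, a_s_3) = 2/3
  [-1/6, 1] . (a_s_2, a_s_3) = 1/2

Solving yields:
  a_s_2 = 51/53
  a_s_3 = 35/53

Starting state is s_2, so the absorption probability is a_s_2 = 51/53.

Answer: 51/53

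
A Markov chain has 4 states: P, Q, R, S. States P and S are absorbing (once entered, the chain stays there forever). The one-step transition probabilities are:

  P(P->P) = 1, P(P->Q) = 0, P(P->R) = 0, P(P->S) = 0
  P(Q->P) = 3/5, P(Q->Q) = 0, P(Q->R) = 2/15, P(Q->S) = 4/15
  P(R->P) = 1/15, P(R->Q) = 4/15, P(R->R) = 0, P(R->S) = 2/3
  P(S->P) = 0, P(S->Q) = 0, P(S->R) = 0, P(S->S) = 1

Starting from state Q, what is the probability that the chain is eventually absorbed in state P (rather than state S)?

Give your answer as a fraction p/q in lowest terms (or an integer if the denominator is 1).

Answer: 137/217

Derivation:
Let a_i = P(absorbed in P | start in state i).
Boundary conditions: a_P = 1, a_S = 0.
For each transient state i, a_i = sum_j P(i->j) * a_j:
  a_Q = 3/5*a_P + 0*a_Q + 2/15*a_R + 4/15*a_S
  a_R = 1/15*a_P + 4/15*a_Q + 0*a_R + 2/3*a_S

Substituting a_P = 1 and a_S = 0, rearrange to (I - Q) a = r where r[i] = P(i -> P):
  [1, -2/15] . (a_Q, a_R) = 3/5
  [-4/15, 1] . (a_Q, a_R) = 1/15

Solving yields:
  a_Q = 137/217
  a_R = 51/217

Starting state is Q, so the absorption probability is a_Q = 137/217.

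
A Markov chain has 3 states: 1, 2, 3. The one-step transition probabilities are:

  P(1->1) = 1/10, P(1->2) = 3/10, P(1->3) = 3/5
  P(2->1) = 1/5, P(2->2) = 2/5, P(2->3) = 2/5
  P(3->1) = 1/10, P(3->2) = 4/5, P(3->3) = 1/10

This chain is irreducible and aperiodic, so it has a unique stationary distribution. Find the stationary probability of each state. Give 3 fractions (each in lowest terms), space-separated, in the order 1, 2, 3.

The stationary distribution satisfies pi = pi * P, i.e.:
  pi_1 = 1/10*pi_1 + 1/5*pi_2 + 1/10*pi_3
  pi_2 = 3/10*pi_1 + 2/5*pi_2 + 4/5*pi_3
  pi_3 = 3/5*pi_1 + 2/5*pi_2 + 1/10*pi_3
with normalization: pi_1 + pi_2 + pi_3 = 1.

Using the first 2 balance equations plus normalization, the linear system A*pi = b is:
  [-9/10, 1/5, 1/10] . pi = 0
  [3/10, -3/5, 4/5] . pi = 0
  [1, 1, 1] . pi = 1

Solving yields:
  pi_1 = 22/145
  pi_2 = 15/29
  pi_3 = 48/145

Verification (pi * P):
  22/145*1/10 + 15/29*1/5 + 48/145*1/10 = 22/145 = pi_1  (ok)
  22/145*3/10 + 15/29*2/5 + 48/145*4/5 = 15/29 = pi_2  (ok)
  22/145*3/5 + 15/29*2/5 + 48/145*1/10 = 48/145 = pi_3  (ok)

Answer: 22/145 15/29 48/145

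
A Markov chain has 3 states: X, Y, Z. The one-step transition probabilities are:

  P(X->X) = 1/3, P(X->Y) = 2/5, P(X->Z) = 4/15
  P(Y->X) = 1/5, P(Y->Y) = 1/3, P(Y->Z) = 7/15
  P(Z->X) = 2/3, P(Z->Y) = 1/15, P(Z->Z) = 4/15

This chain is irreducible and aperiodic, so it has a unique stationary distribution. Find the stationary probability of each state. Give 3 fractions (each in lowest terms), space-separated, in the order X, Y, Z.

Answer: 103/255 14/51 82/255

Derivation:
The stationary distribution satisfies pi = pi * P, i.e.:
  pi_X = 1/3*pi_X + 1/5*pi_Y + 2/3*pi_Z
  pi_Y = 2/5*pi_X + 1/3*pi_Y + 1/15*pi_Z
  pi_Z = 4/15*pi_X + 7/15*pi_Y + 4/15*pi_Z
with normalization: pi_X + pi_Y + pi_Z = 1.

Using the first 2 balance equations plus normalization, the linear system A*pi = b is:
  [-2/3, 1/5, 2/3] . pi = 0
  [2/5, -2/3, 1/15] . pi = 0
  [1, 1, 1] . pi = 1

Solving yields:
  pi_X = 103/255
  pi_Y = 14/51
  pi_Z = 82/255

Verification (pi * P):
  103/255*1/3 + 14/51*1/5 + 82/255*2/3 = 103/255 = pi_X  (ok)
  103/255*2/5 + 14/51*1/3 + 82/255*1/15 = 14/51 = pi_Y  (ok)
  103/255*4/15 + 14/51*7/15 + 82/255*4/15 = 82/255 = pi_Z  (ok)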